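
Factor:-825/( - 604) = 2^(  -  2)*3^1*5^2*11^1*151^(-1 )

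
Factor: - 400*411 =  - 2^4*3^1*5^2*137^1 = - 164400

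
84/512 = 21/128= 0.16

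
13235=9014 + 4221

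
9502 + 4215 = 13717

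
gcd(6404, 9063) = 1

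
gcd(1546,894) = 2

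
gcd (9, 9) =9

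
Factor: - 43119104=-2^9*7^1*53^1*227^1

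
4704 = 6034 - 1330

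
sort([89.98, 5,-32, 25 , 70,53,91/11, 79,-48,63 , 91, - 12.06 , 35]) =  [ - 48,-32, -12.06,5,91/11 , 25, 35,53, 63,70,79, 89.98, 91 ]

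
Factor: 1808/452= 4 = 2^2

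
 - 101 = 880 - 981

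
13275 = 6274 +7001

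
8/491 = 8/491 =0.02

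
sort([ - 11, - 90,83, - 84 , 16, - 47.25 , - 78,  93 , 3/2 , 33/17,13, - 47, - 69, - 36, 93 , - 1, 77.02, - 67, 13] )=[ - 90, - 84, - 78, - 69 , - 67 , - 47.25, - 47, - 36, - 11, - 1, 3/2, 33/17,  13, 13, 16, 77.02,83,93, 93] 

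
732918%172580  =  42598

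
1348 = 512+836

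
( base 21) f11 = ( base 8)14755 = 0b1100111101101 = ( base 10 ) 6637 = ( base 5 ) 203022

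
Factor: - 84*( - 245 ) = 20580 = 2^2 * 3^1*5^1*7^3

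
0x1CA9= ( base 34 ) 6BR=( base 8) 16251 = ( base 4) 1302221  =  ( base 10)7337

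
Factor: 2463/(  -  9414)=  -2^(-1 ) * 3^( - 1) * 523^ (- 1)  *821^1=-821/3138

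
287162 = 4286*67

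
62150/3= 62150/3 = 20716.67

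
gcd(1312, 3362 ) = 82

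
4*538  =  2152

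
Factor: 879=3^1*293^1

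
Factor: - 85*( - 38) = 2^1* 5^1*17^1 * 19^1 =3230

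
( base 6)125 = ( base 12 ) 45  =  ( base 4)311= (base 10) 53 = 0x35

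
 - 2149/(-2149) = 1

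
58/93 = 58/93  =  0.62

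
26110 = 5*5222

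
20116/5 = 4023+1/5 = 4023.20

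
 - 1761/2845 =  - 1 + 1084/2845=- 0.62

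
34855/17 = 2050+5/17 = 2050.29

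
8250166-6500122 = 1750044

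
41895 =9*4655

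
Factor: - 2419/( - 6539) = 13^(  -  1)*41^1*59^1 * 503^( - 1)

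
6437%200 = 37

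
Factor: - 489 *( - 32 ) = 15648 = 2^5*3^1 * 163^1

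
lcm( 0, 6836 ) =0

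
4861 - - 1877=6738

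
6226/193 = 6226/193  =  32.26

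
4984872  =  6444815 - 1459943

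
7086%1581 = 762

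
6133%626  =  499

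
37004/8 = 9251/2 = 4625.50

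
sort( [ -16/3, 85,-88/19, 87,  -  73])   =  [-73 ,-16/3, - 88/19, 85,87 ] 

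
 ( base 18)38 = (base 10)62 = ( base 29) 24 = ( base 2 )111110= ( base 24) 2e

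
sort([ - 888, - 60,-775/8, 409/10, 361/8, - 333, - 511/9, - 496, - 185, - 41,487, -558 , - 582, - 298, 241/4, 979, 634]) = [ - 888,-582, - 558,-496,-333,-298, - 185, - 775/8, - 60, - 511/9, - 41,409/10,361/8,241/4 , 487,634, 979]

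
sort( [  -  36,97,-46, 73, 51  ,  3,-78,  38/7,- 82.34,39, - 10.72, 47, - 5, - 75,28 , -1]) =[ - 82.34,-78 , - 75 , - 46, - 36,-10.72, - 5, - 1,3 , 38/7,28,39,47 , 51 , 73,97] 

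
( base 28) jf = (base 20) 177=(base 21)151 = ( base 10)547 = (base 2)1000100011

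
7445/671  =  7445/671=11.10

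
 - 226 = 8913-9139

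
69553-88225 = -18672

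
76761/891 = 2843/33 = 86.15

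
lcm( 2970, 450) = 14850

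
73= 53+20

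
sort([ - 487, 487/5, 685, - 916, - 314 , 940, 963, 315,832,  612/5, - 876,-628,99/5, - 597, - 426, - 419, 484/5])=[ - 916, - 876, - 628, - 597, - 487, - 426 , - 419, - 314,99/5,484/5, 487/5,  612/5,315,685, 832,940,963]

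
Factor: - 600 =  - 2^3*3^1 * 5^2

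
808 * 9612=7766496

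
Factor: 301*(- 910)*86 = - 2^2 * 5^1*7^2*13^1*43^2 = - 23556260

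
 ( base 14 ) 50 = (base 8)106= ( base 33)24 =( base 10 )70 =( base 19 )3D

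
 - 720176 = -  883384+163208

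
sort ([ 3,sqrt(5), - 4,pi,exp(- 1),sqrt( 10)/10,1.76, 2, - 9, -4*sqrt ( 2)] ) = [-9, - 4 * sqrt( 2), - 4, sqrt(10) /10,exp ( - 1 ),1.76,2,sqrt(5 ),3,pi ]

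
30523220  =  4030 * 7574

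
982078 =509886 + 472192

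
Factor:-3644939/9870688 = -2^( - 5 )*173^( - 1)*227^1*1783^( - 1 )*16057^1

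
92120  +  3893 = 96013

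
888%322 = 244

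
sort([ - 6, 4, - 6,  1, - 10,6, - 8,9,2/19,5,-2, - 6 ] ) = [ - 10, - 8,-6, - 6, - 6, -2,2/19, 1, 4,  5, 6,9 ]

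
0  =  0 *785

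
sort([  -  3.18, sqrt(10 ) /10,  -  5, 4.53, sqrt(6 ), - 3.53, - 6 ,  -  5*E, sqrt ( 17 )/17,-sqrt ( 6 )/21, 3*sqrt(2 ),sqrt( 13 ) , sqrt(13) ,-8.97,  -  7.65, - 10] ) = [-5*E ,  -  10, - 8.97,-7.65, -6, - 5,-3.53,  -  3.18,-sqrt(6)/21 , sqrt(17 ) /17,  sqrt(10) /10 , sqrt(6), sqrt(13), sqrt( 13), 3*sqrt(  2 ), 4.53] 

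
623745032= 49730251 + 574014781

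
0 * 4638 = 0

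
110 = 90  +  20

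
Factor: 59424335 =5^1*29^1*409823^1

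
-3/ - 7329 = 1/2443= 0.00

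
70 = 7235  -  7165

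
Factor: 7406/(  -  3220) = - 2^( - 1)*5^( - 1) * 23^1= -23/10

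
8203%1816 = 939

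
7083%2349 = 36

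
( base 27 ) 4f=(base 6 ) 323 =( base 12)a3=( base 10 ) 123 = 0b1111011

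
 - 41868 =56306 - 98174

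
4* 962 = 3848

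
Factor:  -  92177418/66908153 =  - 2^1*3^1*13^( - 1)*89^( - 1 ) * 57829^( - 1)*15362903^1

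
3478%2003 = 1475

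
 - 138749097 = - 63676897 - 75072200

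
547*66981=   36638607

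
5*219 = 1095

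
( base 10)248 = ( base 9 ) 305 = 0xf8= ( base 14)13A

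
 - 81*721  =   -58401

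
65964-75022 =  - 9058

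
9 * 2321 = 20889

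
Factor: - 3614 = -2^1 * 13^1*139^1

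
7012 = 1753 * 4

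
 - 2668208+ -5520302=-8188510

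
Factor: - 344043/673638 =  -381/746 = - 2^( - 1)*3^1 * 127^1 * 373^( - 1 ) 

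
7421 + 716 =8137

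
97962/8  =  48981/4=12245.25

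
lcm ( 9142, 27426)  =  27426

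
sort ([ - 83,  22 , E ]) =[-83 , E,22 ] 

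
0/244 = 0=0.00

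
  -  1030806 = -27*38178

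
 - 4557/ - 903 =5  +  2/43 = 5.05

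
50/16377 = 50/16377 = 0.00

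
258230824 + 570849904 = 829080728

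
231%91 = 49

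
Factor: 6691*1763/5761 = 7^(-1 ) *41^1 *43^1 * 823^( - 1 ) * 6691^1  =  11796233/5761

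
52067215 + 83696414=135763629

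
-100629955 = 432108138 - 532738093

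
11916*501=5969916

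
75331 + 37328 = 112659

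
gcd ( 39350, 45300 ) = 50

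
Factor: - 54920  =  - 2^3*5^1 * 1373^1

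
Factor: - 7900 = - 2^2*5^2* 79^1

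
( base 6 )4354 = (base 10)1006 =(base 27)1a7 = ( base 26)1CI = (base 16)3ee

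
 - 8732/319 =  - 8732/319 = - 27.37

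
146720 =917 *160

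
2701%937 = 827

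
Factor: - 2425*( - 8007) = 19416975 = 3^1*5^2*17^1*97^1*157^1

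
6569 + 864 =7433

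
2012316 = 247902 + 1764414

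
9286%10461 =9286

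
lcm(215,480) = 20640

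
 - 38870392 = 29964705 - 68835097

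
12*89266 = 1071192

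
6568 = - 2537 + 9105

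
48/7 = 6+6/7=6.86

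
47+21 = 68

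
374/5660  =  187/2830  =  0.07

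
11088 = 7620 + 3468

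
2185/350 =6 + 17/70  =  6.24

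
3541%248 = 69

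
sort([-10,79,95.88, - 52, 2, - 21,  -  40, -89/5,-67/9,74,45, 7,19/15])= [-52,-40 ,-21 , - 89/5,-10, - 67/9,19/15, 2, 7, 45,74,79 , 95.88] 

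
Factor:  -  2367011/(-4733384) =2^(-3)*113^1*20947^1*591673^( - 1)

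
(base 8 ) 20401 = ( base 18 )1817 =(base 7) 33430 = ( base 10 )8449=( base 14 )3117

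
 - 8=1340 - 1348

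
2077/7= 2077/7 = 296.71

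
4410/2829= 1+ 527/943 = 1.56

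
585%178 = 51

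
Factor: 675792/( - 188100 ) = -2^2*5^( - 2 )*11^( - 1 )*13^1*19^1 = -  988/275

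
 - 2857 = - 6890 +4033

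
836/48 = 17  +  5/12 = 17.42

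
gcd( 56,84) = 28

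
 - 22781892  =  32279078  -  55060970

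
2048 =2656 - 608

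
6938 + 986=7924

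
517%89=72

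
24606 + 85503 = 110109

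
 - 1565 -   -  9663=8098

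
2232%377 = 347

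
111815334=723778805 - 611963471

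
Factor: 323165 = 5^1*64633^1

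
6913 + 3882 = 10795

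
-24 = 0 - 24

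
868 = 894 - 26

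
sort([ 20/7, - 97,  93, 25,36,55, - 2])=[  -  97, - 2, 20/7, 25, 36,55,93]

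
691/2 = 345 + 1/2 = 345.50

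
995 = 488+507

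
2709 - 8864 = - 6155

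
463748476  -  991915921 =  - 528167445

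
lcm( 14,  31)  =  434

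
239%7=1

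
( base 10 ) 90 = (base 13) 6c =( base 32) 2Q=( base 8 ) 132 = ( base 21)46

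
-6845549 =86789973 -93635522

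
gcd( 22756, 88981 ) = 1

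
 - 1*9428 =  - 9428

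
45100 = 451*100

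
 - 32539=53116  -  85655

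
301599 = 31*9729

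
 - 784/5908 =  - 1 + 183/211 = - 0.13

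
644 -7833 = -7189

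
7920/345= 528/23= 22.96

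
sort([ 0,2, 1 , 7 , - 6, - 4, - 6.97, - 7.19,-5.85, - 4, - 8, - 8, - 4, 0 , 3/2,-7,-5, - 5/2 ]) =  [ - 8,-8,  -  7.19,  -  7,-6.97,-6,-5.85,-5,  -  4,-4,  -  4,-5/2,0,  0,1,3/2,2, 7]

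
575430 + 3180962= 3756392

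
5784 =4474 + 1310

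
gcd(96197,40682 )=1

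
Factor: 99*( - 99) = -9801 = - 3^4*11^2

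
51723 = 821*63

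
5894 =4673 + 1221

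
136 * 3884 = 528224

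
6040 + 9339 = 15379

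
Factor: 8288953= 179^1*46307^1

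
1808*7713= 13945104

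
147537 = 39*3783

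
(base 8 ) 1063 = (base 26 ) lh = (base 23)11B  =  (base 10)563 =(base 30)IN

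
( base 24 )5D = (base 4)2011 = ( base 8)205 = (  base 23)5i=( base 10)133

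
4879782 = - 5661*(-862) 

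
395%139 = 117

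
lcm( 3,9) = 9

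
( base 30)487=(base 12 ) 2287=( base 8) 7407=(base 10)3847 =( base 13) 199c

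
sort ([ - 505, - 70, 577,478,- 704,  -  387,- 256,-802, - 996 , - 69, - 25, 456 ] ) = [  -  996, - 802, - 704, - 505 , - 387, - 256,-70, - 69 , - 25,  456, 478,577]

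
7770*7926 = 61585020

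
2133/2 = 2133/2 =1066.50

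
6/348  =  1/58 = 0.02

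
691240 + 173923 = 865163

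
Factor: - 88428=-2^2*3^1 * 7369^1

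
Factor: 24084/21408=9/8 =2^( - 3)*3^2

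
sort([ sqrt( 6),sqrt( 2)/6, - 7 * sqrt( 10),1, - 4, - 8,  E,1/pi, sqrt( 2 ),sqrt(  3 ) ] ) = [-7*sqrt( 10 ),-8, - 4,sqrt(2)/6,1/pi, 1,sqrt ( 2), sqrt( 3 ), sqrt(6 ), E]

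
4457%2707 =1750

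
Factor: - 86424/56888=-831/547 = - 3^1 * 277^1*547^ ( -1 )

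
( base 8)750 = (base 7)1265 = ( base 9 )602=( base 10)488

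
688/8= 86= 86.00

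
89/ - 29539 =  - 1 + 29450/29539 = - 0.00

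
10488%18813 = 10488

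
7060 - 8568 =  - 1508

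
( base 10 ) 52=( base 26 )20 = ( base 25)22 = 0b110100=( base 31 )1L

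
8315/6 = 1385 + 5/6= 1385.83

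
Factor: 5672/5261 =2^3*709^1 * 5261^(-1) 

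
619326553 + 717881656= 1337208209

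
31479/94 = 334+83/94 = 334.88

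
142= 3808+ - 3666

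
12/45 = 4/15 = 0.27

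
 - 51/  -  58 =51/58 =0.88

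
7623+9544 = 17167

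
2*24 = 48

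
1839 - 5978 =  - 4139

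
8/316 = 2/79 = 0.03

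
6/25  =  6/25 = 0.24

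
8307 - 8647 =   -  340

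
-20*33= - 660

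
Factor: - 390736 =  - 2^4*24421^1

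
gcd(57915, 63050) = 65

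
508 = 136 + 372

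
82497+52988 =135485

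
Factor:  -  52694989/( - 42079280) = 2^( - 4 )*5^(-1 )*593^ ( - 1)*887^(-1 )*3209^1*16421^1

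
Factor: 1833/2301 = 47/59= 47^1*59^(- 1) 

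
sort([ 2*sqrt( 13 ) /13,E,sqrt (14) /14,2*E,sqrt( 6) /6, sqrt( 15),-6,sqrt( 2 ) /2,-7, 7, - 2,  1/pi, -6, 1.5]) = [ - 7, - 6, - 6,-2,sqrt (14 )/14, 1/pi,sqrt(6)/6,2*sqrt(13) /13,sqrt ( 2)/2,1.5,E,sqrt(15), 2*E,7 ] 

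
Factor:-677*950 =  - 643150 = - 2^1*5^2*19^1*677^1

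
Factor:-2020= - 2^2*5^1*101^1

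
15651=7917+7734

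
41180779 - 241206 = 40939573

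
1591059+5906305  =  7497364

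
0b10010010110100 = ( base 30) AD6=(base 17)1f8c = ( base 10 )9396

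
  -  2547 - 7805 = - 10352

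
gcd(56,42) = 14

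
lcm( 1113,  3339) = 3339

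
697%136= 17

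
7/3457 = 7/3457 = 0.00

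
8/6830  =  4/3415  =  0.00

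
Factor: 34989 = 3^1 * 107^1 * 109^1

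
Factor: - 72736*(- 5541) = 2^5*3^1 * 1847^1*2273^1 = 403030176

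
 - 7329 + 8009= 680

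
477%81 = 72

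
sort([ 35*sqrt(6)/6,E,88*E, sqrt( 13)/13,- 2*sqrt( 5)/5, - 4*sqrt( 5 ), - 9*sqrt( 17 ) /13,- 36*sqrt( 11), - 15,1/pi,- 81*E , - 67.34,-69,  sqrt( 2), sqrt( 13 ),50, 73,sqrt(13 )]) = [ - 81*E, - 36* sqrt(11),-69,-67.34,-15, - 4 * sqrt( 5), - 9*sqrt( 17)/13,- 2*sqrt( 5 ) /5, sqrt(13) /13, 1/pi, sqrt( 2 ),E, sqrt( 13 ),sqrt( 13),35 * sqrt(6)/6,50,73,88*E] 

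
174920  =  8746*20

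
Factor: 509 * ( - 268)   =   - 2^2*67^1*509^1 = - 136412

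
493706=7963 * 62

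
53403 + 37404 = 90807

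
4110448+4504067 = 8614515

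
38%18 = 2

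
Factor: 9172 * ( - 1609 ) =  - 14757748 = -  2^2*1609^1*2293^1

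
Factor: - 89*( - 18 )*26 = 2^2*3^2*13^1* 89^1=   41652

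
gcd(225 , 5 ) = 5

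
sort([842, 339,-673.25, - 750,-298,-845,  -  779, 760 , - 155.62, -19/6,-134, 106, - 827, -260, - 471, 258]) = [ -845,  -  827, - 779, - 750,  -  673.25, - 471,-298,-260,  -  155.62,-134,  -  19/6 , 106,258, 339, 760,842]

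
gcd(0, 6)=6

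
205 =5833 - 5628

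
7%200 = 7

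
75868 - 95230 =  - 19362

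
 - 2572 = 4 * ( - 643) 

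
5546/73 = 75 + 71/73 = 75.97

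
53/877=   53/877= 0.06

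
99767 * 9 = 897903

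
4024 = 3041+983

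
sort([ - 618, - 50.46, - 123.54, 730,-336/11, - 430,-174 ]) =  [ - 618, - 430, - 174, - 123.54, - 50.46,  -  336/11, 730 ]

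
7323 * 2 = 14646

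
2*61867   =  123734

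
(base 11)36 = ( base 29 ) 1A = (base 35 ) 14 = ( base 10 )39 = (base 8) 47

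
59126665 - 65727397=  -  6600732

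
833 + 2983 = 3816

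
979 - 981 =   -  2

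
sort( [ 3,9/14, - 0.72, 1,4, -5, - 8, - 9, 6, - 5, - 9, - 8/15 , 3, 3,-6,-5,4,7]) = [ -9, -9 ,-8, - 6, - 5,-5, - 5, - 0.72, - 8/15, 9/14, 1,3,3, 3, 4,4, 6 , 7] 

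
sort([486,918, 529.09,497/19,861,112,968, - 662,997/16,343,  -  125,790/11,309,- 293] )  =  [ - 662 ,  -  293, - 125,497/19,997/16,790/11,112,  309, 343,  486,529.09,861, 918, 968]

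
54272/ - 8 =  -6784/1 =- 6784.00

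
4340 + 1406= 5746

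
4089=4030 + 59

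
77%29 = 19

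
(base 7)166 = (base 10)97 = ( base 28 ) 3d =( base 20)4h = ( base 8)141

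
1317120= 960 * 1372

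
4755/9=1585/3 = 528.33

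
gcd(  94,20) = 2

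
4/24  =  1/6 = 0.17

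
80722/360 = 224 + 41/180 = 224.23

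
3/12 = 1/4 = 0.25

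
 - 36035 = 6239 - 42274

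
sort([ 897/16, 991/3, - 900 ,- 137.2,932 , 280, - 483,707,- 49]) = [ - 900, - 483, - 137.2, - 49,897/16,280,991/3 , 707, 932]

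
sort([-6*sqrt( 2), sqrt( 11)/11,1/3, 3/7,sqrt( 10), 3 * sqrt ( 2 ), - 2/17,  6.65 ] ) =[ - 6*sqrt( 2 ),  -  2/17,  sqrt( 11) /11,  1/3, 3/7, sqrt(10), 3 *sqrt(2), 6.65]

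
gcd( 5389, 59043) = 1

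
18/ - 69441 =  - 1 + 23141/23147= -0.00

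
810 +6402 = 7212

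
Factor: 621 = 3^3*23^1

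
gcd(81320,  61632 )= 856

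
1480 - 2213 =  - 733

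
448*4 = 1792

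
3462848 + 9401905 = 12864753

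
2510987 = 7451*337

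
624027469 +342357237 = 966384706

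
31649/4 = 31649/4 =7912.25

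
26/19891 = 26/19891 = 0.00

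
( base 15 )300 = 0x2A3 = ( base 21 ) 1B3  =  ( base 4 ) 22203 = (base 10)675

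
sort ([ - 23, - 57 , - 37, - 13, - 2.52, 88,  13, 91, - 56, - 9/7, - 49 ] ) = [ - 57,  -  56, - 49,-37, -23, - 13, - 2.52,  -  9/7, 13 , 88, 91]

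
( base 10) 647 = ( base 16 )287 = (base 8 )1207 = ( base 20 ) 1c7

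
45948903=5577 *8239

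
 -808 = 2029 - 2837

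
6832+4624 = 11456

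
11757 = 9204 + 2553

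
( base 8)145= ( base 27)3k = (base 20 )51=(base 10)101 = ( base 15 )6b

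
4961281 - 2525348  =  2435933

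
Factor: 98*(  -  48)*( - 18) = 84672= 2^6*3^3*7^2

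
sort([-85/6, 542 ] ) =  [-85/6,542 ]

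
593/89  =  593/89 = 6.66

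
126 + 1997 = 2123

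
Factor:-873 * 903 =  - 3^3*7^1 * 43^1*97^1 = - 788319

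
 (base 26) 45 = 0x6D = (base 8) 155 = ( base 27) 41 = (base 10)109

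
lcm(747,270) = 22410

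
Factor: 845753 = 845753^1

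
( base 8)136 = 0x5E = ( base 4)1132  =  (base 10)94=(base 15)64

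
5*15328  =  76640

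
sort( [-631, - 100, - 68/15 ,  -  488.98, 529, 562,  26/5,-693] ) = [ - 693,-631, - 488.98, - 100, - 68/15, 26/5,  529, 562] 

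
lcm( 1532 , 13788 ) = 13788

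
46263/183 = 15421/61 = 252.80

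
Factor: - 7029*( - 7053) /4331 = 3^3 * 11^1*61^( - 1)*2351^1 = 698247/61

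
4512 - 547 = 3965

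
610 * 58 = 35380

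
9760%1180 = 320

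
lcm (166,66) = 5478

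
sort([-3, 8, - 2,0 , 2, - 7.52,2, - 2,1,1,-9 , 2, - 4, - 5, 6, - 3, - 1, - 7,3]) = [ - 9, - 7.52, - 7, - 5, - 4,-3, - 3,-2, - 2, - 1,0,1,1,  2, 2,2,3,6, 8]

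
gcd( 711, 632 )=79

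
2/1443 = 2/1443 = 0.00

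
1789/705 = 1789/705 = 2.54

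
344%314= 30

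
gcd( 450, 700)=50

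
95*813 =77235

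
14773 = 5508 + 9265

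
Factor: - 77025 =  - 3^1*5^2*13^1*79^1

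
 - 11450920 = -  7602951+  - 3847969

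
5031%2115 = 801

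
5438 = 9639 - 4201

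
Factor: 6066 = 2^1*3^2*337^1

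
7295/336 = 21 + 239/336 = 21.71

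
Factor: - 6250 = -2^1*5^5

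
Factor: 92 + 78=170=2^1*5^1*17^1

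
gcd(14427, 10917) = 9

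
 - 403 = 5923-6326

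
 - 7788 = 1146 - 8934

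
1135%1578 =1135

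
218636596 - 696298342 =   -  477661746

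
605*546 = 330330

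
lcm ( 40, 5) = 40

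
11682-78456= -66774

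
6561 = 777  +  5784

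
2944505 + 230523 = 3175028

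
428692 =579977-151285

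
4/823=4/823 = 0.00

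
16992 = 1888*9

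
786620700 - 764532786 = 22087914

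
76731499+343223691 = 419955190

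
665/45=133/9 = 14.78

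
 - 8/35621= - 8/35621 = -0.00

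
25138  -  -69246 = 94384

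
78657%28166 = 22325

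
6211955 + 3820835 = 10032790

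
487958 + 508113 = 996071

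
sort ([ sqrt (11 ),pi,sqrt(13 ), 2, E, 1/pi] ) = [ 1/pi, 2, E, pi, sqrt( 11),sqrt( 13 ) ]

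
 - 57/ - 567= 19/189=   0.10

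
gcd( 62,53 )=1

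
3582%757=554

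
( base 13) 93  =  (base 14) 88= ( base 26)4G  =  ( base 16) 78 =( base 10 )120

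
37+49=86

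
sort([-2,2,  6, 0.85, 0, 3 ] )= [ - 2, 0,0.85, 2,3, 6]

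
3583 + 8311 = 11894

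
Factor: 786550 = 2^1*5^2*15731^1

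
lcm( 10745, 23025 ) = 161175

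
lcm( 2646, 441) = 2646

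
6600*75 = 495000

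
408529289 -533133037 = -124603748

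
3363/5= 672 + 3/5 = 672.60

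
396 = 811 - 415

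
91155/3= 30385 = 30385.00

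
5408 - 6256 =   -  848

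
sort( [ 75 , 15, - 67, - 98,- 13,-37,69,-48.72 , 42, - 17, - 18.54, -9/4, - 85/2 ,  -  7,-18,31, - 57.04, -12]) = [ - 98, - 67,-57.04, - 48.72,-85/2, - 37, - 18.54, - 18, - 17, - 13 , - 12 ,-7,-9/4, 15,31,42, 69,75]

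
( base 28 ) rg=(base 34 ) MO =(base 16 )304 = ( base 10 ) 772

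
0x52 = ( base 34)2e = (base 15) 57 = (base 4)1102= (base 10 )82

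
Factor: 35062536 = 2^3*3^1*269^1*5431^1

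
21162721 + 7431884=28594605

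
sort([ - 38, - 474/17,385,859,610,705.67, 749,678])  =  [ - 38, - 474/17,385,  610,678, 705.67,749 , 859]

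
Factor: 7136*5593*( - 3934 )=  - 2^6*7^2*17^1*47^1*223^1*281^1= - 157012423232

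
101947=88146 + 13801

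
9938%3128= 554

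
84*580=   48720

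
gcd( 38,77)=1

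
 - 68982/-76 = 907 + 25/38  =  907.66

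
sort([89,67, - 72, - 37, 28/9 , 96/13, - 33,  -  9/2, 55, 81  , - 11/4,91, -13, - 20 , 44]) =[ - 72 , - 37, - 33,  -  20, - 13, - 9/2,-11/4,  28/9, 96/13,44, 55,  67,81, 89,91]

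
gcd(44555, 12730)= 6365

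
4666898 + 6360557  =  11027455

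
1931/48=40 + 11/48= 40.23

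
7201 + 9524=16725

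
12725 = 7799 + 4926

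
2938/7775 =2938/7775 = 0.38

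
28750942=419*68618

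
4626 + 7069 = 11695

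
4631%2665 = 1966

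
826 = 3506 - 2680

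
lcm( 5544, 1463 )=105336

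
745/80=149/16 = 9.31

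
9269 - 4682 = 4587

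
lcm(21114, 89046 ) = 2048058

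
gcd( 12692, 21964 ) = 76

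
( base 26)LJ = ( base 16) 235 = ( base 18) 1D7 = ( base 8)1065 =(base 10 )565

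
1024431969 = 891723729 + 132708240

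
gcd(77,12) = 1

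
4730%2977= 1753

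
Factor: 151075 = 5^2*6043^1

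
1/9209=1/9209 =0.00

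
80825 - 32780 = 48045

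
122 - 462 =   -  340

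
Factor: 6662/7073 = 2^1*11^(- 1)*643^( - 1)*3331^1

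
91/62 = 91/62 = 1.47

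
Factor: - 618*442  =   - 2^2*3^1*13^1* 17^1 * 103^1  =  - 273156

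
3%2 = 1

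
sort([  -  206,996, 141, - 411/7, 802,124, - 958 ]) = [- 958, - 206, - 411/7,124,  141,802, 996] 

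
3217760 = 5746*560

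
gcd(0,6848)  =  6848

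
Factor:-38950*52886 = -2059909700= -2^2*5^2*19^1*31^1*41^1*853^1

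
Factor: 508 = 2^2 * 127^1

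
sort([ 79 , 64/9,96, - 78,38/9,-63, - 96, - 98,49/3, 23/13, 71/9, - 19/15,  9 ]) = [ - 98, - 96 , - 78, - 63, - 19/15,23/13,38/9, 64/9, 71/9,9 , 49/3,79, 96 ] 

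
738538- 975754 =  - 237216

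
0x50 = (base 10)80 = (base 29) 2M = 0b1010000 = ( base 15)55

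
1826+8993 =10819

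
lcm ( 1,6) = 6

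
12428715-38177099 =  - 25748384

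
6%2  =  0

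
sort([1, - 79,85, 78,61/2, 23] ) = [ - 79, 1, 23,61/2,78, 85]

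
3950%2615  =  1335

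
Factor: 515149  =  515149^1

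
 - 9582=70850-80432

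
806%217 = 155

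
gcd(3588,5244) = 276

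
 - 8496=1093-9589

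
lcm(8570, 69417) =694170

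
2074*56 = 116144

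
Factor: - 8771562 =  - 2^1*3^2 * 137^1*3557^1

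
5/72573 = 5/72573 =0.00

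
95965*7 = 671755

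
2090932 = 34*61498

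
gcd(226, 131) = 1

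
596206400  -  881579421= - 285373021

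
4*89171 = 356684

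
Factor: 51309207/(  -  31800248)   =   - 2^(-3)*3^7 *29^1 * 809^1*3975031^ (- 1)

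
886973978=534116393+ 352857585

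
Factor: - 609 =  - 3^1*7^1 * 29^1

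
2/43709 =2/43709 = 0.00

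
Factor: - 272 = - 2^4*17^1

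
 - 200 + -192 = - 392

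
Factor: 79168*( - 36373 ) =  - 2879577664 = -2^6  *1237^1*36373^1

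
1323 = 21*63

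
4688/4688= 1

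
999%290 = 129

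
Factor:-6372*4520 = - 2^5*3^3*5^1*59^1*113^1  =  - 28801440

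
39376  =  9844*4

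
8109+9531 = 17640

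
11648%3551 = 995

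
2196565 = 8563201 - 6366636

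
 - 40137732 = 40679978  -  80817710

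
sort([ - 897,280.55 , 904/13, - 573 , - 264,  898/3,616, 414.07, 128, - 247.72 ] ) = [ - 897, - 573, - 264, - 247.72,904/13, 128, 280.55,898/3, 414.07, 616]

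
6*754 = 4524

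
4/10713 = 4/10713 = 0.00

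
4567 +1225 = 5792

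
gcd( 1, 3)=1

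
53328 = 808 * 66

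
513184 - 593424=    - 80240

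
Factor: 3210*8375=26883750 =2^1*3^1*5^4 *67^1*107^1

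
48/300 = 4/25 = 0.16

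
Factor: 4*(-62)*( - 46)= 11408 =2^4 * 23^1*31^1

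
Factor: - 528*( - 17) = 2^4*3^1* 11^1*17^1 = 8976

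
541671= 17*31863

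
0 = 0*433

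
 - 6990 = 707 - 7697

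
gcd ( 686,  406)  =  14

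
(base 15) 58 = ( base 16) 53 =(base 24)3b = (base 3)10002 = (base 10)83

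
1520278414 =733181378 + 787097036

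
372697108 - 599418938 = -226721830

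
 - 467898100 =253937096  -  721835196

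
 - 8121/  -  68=8121/68 = 119.43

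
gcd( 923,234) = 13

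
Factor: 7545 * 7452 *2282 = 2^3*3^5*5^1*7^1 * 23^1*163^1*503^1 = 128306225880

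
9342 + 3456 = 12798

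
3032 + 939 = 3971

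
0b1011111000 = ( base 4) 23320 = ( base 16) 2F8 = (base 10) 760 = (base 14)3c4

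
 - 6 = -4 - 2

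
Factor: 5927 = 5927^1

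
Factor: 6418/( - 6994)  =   - 3209/3497  =  - 13^ ( - 1)*269^ ( - 1 )*3209^1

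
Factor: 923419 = 7^1*19^1*53^1* 131^1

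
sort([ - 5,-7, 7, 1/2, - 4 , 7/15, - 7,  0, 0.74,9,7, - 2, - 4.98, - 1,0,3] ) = [ - 7, -7, - 5, - 4.98, - 4,- 2, - 1, 0, 0, 7/15, 1/2, 0.74,3,7, 7, 9] 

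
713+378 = 1091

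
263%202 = 61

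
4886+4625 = 9511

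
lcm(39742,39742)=39742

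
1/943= 1/943 = 0.00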